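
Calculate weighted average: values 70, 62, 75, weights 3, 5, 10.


Numerator = 70*3 + 62*5 + 75*10 = 1270
Denominator = 3 + 5 + 10 = 18
WM = 1270/18 = 70.5556

WM = 70.5556


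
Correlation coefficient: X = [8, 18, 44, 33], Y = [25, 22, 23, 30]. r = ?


Mean X = 25.7500, Mean Y = 25.0000
SD X = 13.790848, SD Y = 3.082207
Cov = 5.750000
r = 5.750000/(13.790848*3.082207) = 0.1353

r = 0.1353


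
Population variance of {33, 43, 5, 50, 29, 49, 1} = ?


Mean = 30.0000
Squared deviations: 9.0000, 169.0000, 625.0000, 400.0000, 1.0000, 361.0000, 841.0000
Sum = 2406.0000
Variance = 2406.0000/7 = 343.7143

Variance = 343.7143


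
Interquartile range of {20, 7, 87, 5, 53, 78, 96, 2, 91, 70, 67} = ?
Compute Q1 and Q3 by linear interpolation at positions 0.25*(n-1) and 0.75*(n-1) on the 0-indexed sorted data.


Sorted: 2, 5, 7, 20, 53, 67, 70, 78, 87, 91, 96
Q1 (25th %ile) = 13.5000
Q3 (75th %ile) = 82.5000
IQR = 82.5000 - 13.5000 = 69.0000

IQR = 69.0000


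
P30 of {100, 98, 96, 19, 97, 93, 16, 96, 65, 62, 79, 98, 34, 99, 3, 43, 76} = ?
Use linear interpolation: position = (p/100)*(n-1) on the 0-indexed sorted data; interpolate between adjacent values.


Sorted: 3, 16, 19, 34, 43, 62, 65, 76, 79, 93, 96, 96, 97, 98, 98, 99, 100
n = 17
Index = 30/100 * 16 = 4.8000
Lower = data[4] = 43, Upper = data[5] = 62
P30 = 43 + 0.8000*(19) = 58.2000

P30 = 58.2000


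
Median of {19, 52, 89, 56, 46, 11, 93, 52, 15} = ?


Sorted: 11, 15, 19, 46, 52, 52, 56, 89, 93
n = 9 (odd)
Middle value = 52

Median = 52


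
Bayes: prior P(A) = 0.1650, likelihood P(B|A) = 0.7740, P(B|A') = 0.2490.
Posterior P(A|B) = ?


P(B) = P(B|A)*P(A) + P(B|A')*P(A')
= 0.7740*0.1650 + 0.2490*0.8350
= 0.127710 + 0.207915 = 0.335625
P(A|B) = 0.127710/0.335625 = 0.3805

P(A|B) = 0.3805


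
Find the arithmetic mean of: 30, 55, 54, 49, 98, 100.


Sum = 30 + 55 + 54 + 49 + 98 + 100 = 386
n = 6
Mean = 386/6 = 64.3333

Mean = 64.3333


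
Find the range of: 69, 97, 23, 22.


Max = 97, Min = 22
Range = 97 - 22 = 75

Range = 75


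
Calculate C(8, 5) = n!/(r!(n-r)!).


C(8,5) = 8!/(5! × 3!)
= 40320/(120 × 6)
= 56

C(8,5) = 56


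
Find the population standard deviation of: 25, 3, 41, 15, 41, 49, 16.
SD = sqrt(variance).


Mean = 27.1429
Variance = 245.8367
SD = sqrt(245.8367) = 15.6792

SD = 15.6792


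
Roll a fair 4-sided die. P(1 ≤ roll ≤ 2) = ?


Favorable outcomes (1 ≤ roll ≤ 2): 2
Total outcomes = 4
P = 2/4 = 0.5000

P = 0.5000


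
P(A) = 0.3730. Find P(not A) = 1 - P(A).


P(not A) = 1 - 0.3730 = 0.6270

P(not A) = 0.6270


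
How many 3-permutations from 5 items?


P(5,3) = 5!/2!
= 120/2
= 60

P(5,3) = 60


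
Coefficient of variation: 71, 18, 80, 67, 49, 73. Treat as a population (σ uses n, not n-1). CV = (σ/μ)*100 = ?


Mean = 59.6667
SD = 20.9099
CV = (20.9099/59.6667)*100 = 35.0445%

CV = 35.0445%


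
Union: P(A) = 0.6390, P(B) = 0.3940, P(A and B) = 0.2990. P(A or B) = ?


P(A∪B) = 0.6390 + 0.3940 - 0.2990
= 1.0330 - 0.2990
= 0.7340

P(A∪B) = 0.7340


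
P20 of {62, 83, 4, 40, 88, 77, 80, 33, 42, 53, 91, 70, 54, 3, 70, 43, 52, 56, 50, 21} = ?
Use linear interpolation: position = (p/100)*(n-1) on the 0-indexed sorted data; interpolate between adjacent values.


Sorted: 3, 4, 21, 33, 40, 42, 43, 50, 52, 53, 54, 56, 62, 70, 70, 77, 80, 83, 88, 91
n = 20
Index = 20/100 * 19 = 3.8000
Lower = data[3] = 33, Upper = data[4] = 40
P20 = 33 + 0.8000*(7) = 38.6000

P20 = 38.6000


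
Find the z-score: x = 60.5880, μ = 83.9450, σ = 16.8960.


z = (60.5880 - 83.9450)/16.8960
= -23.3570/16.8960
= -1.3824

z = -1.3824


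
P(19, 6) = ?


P(19,6) = 19!/13!
= 121645100408832000/6227020800
= 19535040

P(19,6) = 19535040


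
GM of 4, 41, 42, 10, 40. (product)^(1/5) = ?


Product = 4 × 41 × 42 × 10 × 40 = 2755200
GM = 2755200^(1/5) = 19.4102

GM = 19.4102


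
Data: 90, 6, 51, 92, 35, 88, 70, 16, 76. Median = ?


Sorted: 6, 16, 35, 51, 70, 76, 88, 90, 92
n = 9 (odd)
Middle value = 70

Median = 70


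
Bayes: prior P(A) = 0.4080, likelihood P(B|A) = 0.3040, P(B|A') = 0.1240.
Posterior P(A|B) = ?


P(B) = P(B|A)*P(A) + P(B|A')*P(A')
= 0.3040*0.4080 + 0.1240*0.5920
= 0.124032 + 0.073408 = 0.197440
P(A|B) = 0.124032/0.197440 = 0.6282

P(A|B) = 0.6282


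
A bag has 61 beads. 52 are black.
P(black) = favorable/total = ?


P = 52/61 = 0.8525

P = 0.8525


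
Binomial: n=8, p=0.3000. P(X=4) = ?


C(8,4) = 70
p^4 = 0.008100
(1-p)^4 = 0.240100
P = 70 * 0.008100 * 0.240100 = 0.1361

P(X=4) = 0.1361


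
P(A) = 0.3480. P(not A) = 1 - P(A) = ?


P(not A) = 1 - 0.3480 = 0.6520

P(not A) = 0.6520


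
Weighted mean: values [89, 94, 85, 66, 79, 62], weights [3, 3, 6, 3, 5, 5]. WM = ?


Numerator = 89*3 + 94*3 + 85*6 + 66*3 + 79*5 + 62*5 = 1962
Denominator = 3 + 3 + 6 + 3 + 5 + 5 = 25
WM = 1962/25 = 78.4800

WM = 78.4800


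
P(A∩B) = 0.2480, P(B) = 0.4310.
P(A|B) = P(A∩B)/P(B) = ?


P(A|B) = 0.2480/0.4310 = 0.5754

P(A|B) = 0.5754


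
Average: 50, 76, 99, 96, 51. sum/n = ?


Sum = 50 + 76 + 99 + 96 + 51 = 372
n = 5
Mean = 372/5 = 74.4000

Mean = 74.4000


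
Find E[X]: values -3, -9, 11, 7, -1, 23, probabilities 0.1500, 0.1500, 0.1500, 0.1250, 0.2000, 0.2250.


E[X] = -3*0.1500 - 9*0.1500 + 11*0.1500 + 7*0.1250 - 1*0.2000 + 23*0.2250
= -0.4500 - 1.3500 + 1.6500 + 0.8750 - 0.2000 + 5.1750
= 5.7000

E[X] = 5.7000


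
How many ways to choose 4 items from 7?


C(7,4) = 7!/(4! × 3!)
= 5040/(24 × 6)
= 35

C(7,4) = 35


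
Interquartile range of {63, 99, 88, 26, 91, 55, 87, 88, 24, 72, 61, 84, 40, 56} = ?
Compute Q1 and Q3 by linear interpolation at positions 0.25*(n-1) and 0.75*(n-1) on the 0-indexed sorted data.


Sorted: 24, 26, 40, 55, 56, 61, 63, 72, 84, 87, 88, 88, 91, 99
Q1 (25th %ile) = 55.2500
Q3 (75th %ile) = 87.7500
IQR = 87.7500 - 55.2500 = 32.5000

IQR = 32.5000


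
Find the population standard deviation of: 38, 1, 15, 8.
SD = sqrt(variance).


Mean = 15.5000
Variance = 193.2500
SD = sqrt(193.2500) = 13.9014

SD = 13.9014


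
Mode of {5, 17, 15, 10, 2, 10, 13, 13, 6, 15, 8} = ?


Frequencies: 2:1, 5:1, 6:1, 8:1, 10:2, 13:2, 15:2, 17:1
Max frequency = 2
Mode = 10, 13, 15

Mode = 10, 13, 15


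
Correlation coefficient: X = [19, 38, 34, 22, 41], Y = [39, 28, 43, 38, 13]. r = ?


Mean X = 30.8000, Mean Y = 32.2000
SD X = 8.749857, SD Y = 10.796296
Cov = -64.560000
r = -64.560000/(8.749857*10.796296) = -0.6834

r = -0.6834


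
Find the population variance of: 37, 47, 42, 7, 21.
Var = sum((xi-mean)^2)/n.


Mean = 30.8000
Squared deviations: 38.4400, 262.4400, 125.4400, 566.4400, 96.0400
Sum = 1088.8000
Variance = 1088.8000/5 = 217.7600

Variance = 217.7600


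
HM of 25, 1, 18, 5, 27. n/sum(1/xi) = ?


Sum of reciprocals = 1/25 + 1/1 + 1/18 + 1/5 + 1/27 = 1.332593
HM = 5/1.332593 = 3.7521

HM = 3.7521


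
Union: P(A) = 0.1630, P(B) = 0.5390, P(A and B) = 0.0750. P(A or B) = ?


P(A∪B) = 0.1630 + 0.5390 - 0.0750
= 0.7020 - 0.0750
= 0.6270

P(A∪B) = 0.6270


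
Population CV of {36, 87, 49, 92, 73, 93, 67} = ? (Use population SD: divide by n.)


Mean = 71.0000
SD = 20.3891
CV = (20.3891/71.0000)*100 = 28.7170%

CV = 28.7170%


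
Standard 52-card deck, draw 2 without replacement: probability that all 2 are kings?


P(all kings) = (4/52) × (3/51)
= 0.0045

P = 0.0045


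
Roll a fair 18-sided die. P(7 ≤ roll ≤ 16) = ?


Favorable outcomes (7 ≤ roll ≤ 16): 10
Total outcomes = 18
P = 10/18 = 0.5556

P = 0.5556


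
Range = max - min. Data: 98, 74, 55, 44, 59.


Max = 98, Min = 44
Range = 98 - 44 = 54

Range = 54


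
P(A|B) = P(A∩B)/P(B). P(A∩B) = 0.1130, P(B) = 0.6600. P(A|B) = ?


P(A|B) = 0.1130/0.6600 = 0.1712

P(A|B) = 0.1712


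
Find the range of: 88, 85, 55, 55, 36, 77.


Max = 88, Min = 36
Range = 88 - 36 = 52

Range = 52


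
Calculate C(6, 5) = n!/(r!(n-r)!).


C(6,5) = 6!/(5! × 1!)
= 720/(120 × 1)
= 6

C(6,5) = 6


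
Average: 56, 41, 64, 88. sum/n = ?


Sum = 56 + 41 + 64 + 88 = 249
n = 4
Mean = 249/4 = 62.2500

Mean = 62.2500


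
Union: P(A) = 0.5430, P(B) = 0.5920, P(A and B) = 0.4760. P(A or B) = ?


P(A∪B) = 0.5430 + 0.5920 - 0.4760
= 1.1350 - 0.4760
= 0.6590

P(A∪B) = 0.6590


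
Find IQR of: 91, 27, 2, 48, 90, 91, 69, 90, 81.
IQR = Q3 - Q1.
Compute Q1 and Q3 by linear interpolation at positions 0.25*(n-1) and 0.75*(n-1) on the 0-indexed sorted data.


Sorted: 2, 27, 48, 69, 81, 90, 90, 91, 91
Q1 (25th %ile) = 48.0000
Q3 (75th %ile) = 90.0000
IQR = 90.0000 - 48.0000 = 42.0000

IQR = 42.0000


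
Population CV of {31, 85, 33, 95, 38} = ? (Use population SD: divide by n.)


Mean = 56.4000
SD = 27.7099
CV = (27.7099/56.4000)*100 = 49.1311%

CV = 49.1311%


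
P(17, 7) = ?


P(17,7) = 17!/10!
= 355687428096000/3628800
= 98017920

P(17,7) = 98017920


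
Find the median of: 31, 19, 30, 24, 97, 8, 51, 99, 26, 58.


Sorted: 8, 19, 24, 26, 30, 31, 51, 58, 97, 99
n = 10 (even)
Middle values: 30 and 31
Median = (30+31)/2 = 30.5000

Median = 30.5000


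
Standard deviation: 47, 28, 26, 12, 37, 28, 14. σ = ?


Mean = 27.4286
Variance = 127.9592
SD = sqrt(127.9592) = 11.3119

SD = 11.3119


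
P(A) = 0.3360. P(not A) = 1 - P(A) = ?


P(not A) = 1 - 0.3360 = 0.6640

P(not A) = 0.6640


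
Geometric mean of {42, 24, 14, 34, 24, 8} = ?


Product = 42 × 24 × 14 × 34 × 24 × 8 = 92123136
GM = 92123136^(1/6) = 21.2518

GM = 21.2518


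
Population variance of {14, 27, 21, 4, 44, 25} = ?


Mean = 22.5000
Squared deviations: 72.2500, 20.2500, 2.2500, 342.2500, 462.2500, 6.2500
Sum = 905.5000
Variance = 905.5000/6 = 150.9167

Variance = 150.9167


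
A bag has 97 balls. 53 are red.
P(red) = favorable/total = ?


P = 53/97 = 0.5464

P = 0.5464


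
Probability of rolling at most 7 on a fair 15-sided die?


Favorable outcomes (roll ≤ 7): 7
Total outcomes = 15
P = 7/15 = 0.4667

P = 0.4667


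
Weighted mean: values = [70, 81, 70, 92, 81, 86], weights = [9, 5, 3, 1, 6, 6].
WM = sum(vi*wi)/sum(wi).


Numerator = 70*9 + 81*5 + 70*3 + 92*1 + 81*6 + 86*6 = 2339
Denominator = 9 + 5 + 3 + 1 + 6 + 6 = 30
WM = 2339/30 = 77.9667

WM = 77.9667


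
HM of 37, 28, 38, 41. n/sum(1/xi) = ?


Sum of reciprocals = 1/37 + 1/28 + 1/38 + 1/41 = 0.113447
HM = 4/0.113447 = 35.2586

HM = 35.2586


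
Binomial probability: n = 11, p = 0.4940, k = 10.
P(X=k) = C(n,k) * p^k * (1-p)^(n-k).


C(11,10) = 11
p^10 = 0.000866
(1-p)^1 = 0.506000
P = 11 * 0.000866 * 0.506000 = 0.0048

P(X=10) = 0.0048


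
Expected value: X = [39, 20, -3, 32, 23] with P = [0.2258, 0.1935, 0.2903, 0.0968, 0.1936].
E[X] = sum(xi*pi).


E[X] = 39*0.2258 + 20*0.1935 - 3*0.2903 + 32*0.0968 + 23*0.1936
= 8.8062 + 3.8700 - 0.8709 + 3.0976 + 4.4528
= 19.3557

E[X] = 19.3557


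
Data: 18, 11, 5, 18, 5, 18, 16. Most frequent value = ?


Frequencies: 5:2, 11:1, 16:1, 18:3
Max frequency = 3
Mode = 18

Mode = 18


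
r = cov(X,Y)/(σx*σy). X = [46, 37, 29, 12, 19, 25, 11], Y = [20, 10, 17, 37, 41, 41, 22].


Mean X = 25.5714, Mean Y = 26.8571
SD X = 11.950579, SD Y = 11.679391
Cov = -76.346939
r = -76.346939/(11.950579*11.679391) = -0.5470

r = -0.5470


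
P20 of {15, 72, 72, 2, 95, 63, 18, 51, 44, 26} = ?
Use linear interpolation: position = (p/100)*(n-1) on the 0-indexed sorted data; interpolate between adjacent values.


Sorted: 2, 15, 18, 26, 44, 51, 63, 72, 72, 95
n = 10
Index = 20/100 * 9 = 1.8000
Lower = data[1] = 15, Upper = data[2] = 18
P20 = 15 + 0.8000*(3) = 17.4000

P20 = 17.4000


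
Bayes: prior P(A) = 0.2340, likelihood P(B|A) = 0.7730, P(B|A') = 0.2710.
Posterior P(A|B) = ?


P(B) = P(B|A)*P(A) + P(B|A')*P(A')
= 0.7730*0.2340 + 0.2710*0.7660
= 0.180882 + 0.207586 = 0.388468
P(A|B) = 0.180882/0.388468 = 0.4656

P(A|B) = 0.4656


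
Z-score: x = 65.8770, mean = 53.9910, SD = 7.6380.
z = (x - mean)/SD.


z = (65.8770 - 53.9910)/7.6380
= 11.8860/7.6380
= 1.5562

z = 1.5562


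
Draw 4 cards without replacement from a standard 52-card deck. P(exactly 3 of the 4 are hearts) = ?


Hypergeometric: P(X=3) = C(13,3)·C(39,1) / C(52,4)
= 286 × 39 / 270725
= 11154/270725 = 0.0412

P = 0.0412


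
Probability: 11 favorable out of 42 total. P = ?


P = 11/42 = 0.2619

P = 0.2619


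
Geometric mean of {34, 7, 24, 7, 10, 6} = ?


Product = 34 × 7 × 24 × 7 × 10 × 6 = 2399040
GM = 2399040^(1/6) = 11.5702

GM = 11.5702


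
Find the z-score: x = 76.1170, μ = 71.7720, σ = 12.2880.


z = (76.1170 - 71.7720)/12.2880
= 4.3450/12.2880
= 0.3536

z = 0.3536


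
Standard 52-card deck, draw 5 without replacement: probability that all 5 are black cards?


P(all black cards) = (26/52) × (25/51) × (24/50) × (23/49) × (22/48)
= 0.0253

P = 0.0253


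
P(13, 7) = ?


P(13,7) = 13!/6!
= 6227020800/720
= 8648640

P(13,7) = 8648640


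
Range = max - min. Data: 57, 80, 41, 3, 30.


Max = 80, Min = 3
Range = 80 - 3 = 77

Range = 77


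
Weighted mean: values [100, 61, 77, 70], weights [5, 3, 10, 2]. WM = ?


Numerator = 100*5 + 61*3 + 77*10 + 70*2 = 1593
Denominator = 5 + 3 + 10 + 2 = 20
WM = 1593/20 = 79.6500

WM = 79.6500


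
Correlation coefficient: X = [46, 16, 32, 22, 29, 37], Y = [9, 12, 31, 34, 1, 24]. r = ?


Mean X = 30.3333, Mean Y = 18.5000
SD X = 9.741093, SD Y = 12.010412
Cov = -17.333333
r = -17.333333/(9.741093*12.010412) = -0.1482

r = -0.1482


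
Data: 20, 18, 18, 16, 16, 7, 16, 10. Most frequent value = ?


Frequencies: 7:1, 10:1, 16:3, 18:2, 20:1
Max frequency = 3
Mode = 16

Mode = 16


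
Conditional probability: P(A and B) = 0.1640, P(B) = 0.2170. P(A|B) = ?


P(A|B) = 0.1640/0.2170 = 0.7558

P(A|B) = 0.7558


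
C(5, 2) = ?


C(5,2) = 5!/(2! × 3!)
= 120/(2 × 6)
= 10

C(5,2) = 10


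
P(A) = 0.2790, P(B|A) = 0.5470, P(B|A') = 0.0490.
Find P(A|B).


P(B) = P(B|A)*P(A) + P(B|A')*P(A')
= 0.5470*0.2790 + 0.0490*0.7210
= 0.152613 + 0.035329 = 0.187942
P(A|B) = 0.152613/0.187942 = 0.8120

P(A|B) = 0.8120


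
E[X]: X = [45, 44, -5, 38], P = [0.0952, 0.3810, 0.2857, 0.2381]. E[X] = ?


E[X] = 45*0.0952 + 44*0.3810 - 5*0.2857 + 38*0.2381
= 4.2840 + 16.7640 - 1.4285 + 9.0478
= 28.6673

E[X] = 28.6673


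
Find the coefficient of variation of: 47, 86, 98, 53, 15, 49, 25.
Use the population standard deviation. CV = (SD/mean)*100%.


Mean = 53.2857
SD = 27.7577
CV = (27.7577/53.2857)*100 = 52.0922%

CV = 52.0922%


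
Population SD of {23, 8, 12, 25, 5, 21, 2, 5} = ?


Mean = 12.6250
Variance = 72.7344
SD = sqrt(72.7344) = 8.5284

SD = 8.5284


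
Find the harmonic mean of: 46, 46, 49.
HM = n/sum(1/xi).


Sum of reciprocals = 1/46 + 1/46 + 1/49 = 0.063886
HM = 3/0.063886 = 46.9583

HM = 46.9583


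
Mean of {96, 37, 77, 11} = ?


Sum = 96 + 37 + 77 + 11 = 221
n = 4
Mean = 221/4 = 55.2500

Mean = 55.2500


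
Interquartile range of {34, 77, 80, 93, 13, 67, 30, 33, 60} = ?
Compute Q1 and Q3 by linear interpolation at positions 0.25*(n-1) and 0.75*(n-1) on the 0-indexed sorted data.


Sorted: 13, 30, 33, 34, 60, 67, 77, 80, 93
Q1 (25th %ile) = 33.0000
Q3 (75th %ile) = 77.0000
IQR = 77.0000 - 33.0000 = 44.0000

IQR = 44.0000


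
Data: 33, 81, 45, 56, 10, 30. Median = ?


Sorted: 10, 30, 33, 45, 56, 81
n = 6 (even)
Middle values: 33 and 45
Median = (33+45)/2 = 39.0000

Median = 39.0000


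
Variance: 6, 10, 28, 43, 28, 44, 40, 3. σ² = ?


Mean = 25.2500
Squared deviations: 370.5625, 232.5625, 7.5625, 315.0625, 7.5625, 351.5625, 217.5625, 495.0625
Sum = 1997.5000
Variance = 1997.5000/8 = 249.6875

Variance = 249.6875


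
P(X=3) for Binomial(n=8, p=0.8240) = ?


C(8,3) = 56
p^3 = 0.559476
(1-p)^5 = 0.000169
P = 56 * 0.559476 * 0.000169 = 0.0053

P(X=3) = 0.0053


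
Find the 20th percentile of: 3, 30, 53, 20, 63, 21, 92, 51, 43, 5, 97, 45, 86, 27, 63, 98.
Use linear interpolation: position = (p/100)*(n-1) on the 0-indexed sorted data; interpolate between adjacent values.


Sorted: 3, 5, 20, 21, 27, 30, 43, 45, 51, 53, 63, 63, 86, 92, 97, 98
n = 16
Index = 20/100 * 15 = 3.0000
Lower = data[3] = 21, Upper = data[4] = 27
P20 = 21 + 0*(6) = 21.0000

P20 = 21.0000


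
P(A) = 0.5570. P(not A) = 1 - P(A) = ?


P(not A) = 1 - 0.5570 = 0.4430

P(not A) = 0.4430


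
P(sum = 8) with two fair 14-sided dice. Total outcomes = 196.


Total outcomes = 14×14 = 196
Favorable (sum = 8): 7
P = 7/196 = 0.0357

P = 0.0357


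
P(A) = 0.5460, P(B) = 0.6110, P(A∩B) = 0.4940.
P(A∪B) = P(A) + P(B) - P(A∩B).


P(A∪B) = 0.5460 + 0.6110 - 0.4940
= 1.1570 - 0.4940
= 0.6630

P(A∪B) = 0.6630


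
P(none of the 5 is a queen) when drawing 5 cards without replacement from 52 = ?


P(no queens) = (48/52) × (47/51) × (46/50) × (45/49) × (44/48)
= 0.6588

P = 0.6588


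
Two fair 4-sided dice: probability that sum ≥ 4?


Total outcomes = 4×4 = 16
Favorable (sum ≥ 4): 13
P = 13/16 = 0.8125

P = 0.8125


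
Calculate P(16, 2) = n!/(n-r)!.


P(16,2) = 16!/14!
= 20922789888000/87178291200
= 240

P(16,2) = 240


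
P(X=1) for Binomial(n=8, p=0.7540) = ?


C(8,1) = 8
p^1 = 0.754000
(1-p)^7 = 5.451873e-05
P = 8 * 0.754000 * 5.451873e-05 = 0.0003

P(X=1) = 0.0003


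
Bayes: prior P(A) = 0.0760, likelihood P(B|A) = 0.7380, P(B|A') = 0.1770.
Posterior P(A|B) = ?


P(B) = P(B|A)*P(A) + P(B|A')*P(A')
= 0.7380*0.0760 + 0.1770*0.9240
= 0.056088 + 0.163548 = 0.219636
P(A|B) = 0.056088/0.219636 = 0.2554

P(A|B) = 0.2554


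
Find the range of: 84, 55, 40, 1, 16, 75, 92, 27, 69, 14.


Max = 92, Min = 1
Range = 92 - 1 = 91

Range = 91


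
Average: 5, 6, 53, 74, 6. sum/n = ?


Sum = 5 + 6 + 53 + 74 + 6 = 144
n = 5
Mean = 144/5 = 28.8000

Mean = 28.8000


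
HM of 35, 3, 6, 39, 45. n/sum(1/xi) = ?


Sum of reciprocals = 1/35 + 1/3 + 1/6 + 1/39 + 1/45 = 0.576435
HM = 5/0.576435 = 8.6740

HM = 8.6740


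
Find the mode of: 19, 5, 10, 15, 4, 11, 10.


Frequencies: 4:1, 5:1, 10:2, 11:1, 15:1, 19:1
Max frequency = 2
Mode = 10

Mode = 10


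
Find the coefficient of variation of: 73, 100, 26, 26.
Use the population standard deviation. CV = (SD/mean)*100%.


Mean = 56.2500
SD = 31.7205
CV = (31.7205/56.2500)*100 = 56.3919%

CV = 56.3919%


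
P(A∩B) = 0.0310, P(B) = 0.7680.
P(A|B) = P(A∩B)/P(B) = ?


P(A|B) = 0.0310/0.7680 = 0.0404

P(A|B) = 0.0404


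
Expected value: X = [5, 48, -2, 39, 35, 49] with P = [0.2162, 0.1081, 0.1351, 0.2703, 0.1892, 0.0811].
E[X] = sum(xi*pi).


E[X] = 5*0.2162 + 48*0.1081 - 2*0.1351 + 39*0.2703 + 35*0.1892 + 49*0.0811
= 1.0810 + 5.1888 - 0.2702 + 10.5417 + 6.6220 + 3.9739
= 27.1372

E[X] = 27.1372


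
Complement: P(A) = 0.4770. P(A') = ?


P(not A) = 1 - 0.4770 = 0.5230

P(not A) = 0.5230


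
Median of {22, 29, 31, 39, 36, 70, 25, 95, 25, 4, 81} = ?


Sorted: 4, 22, 25, 25, 29, 31, 36, 39, 70, 81, 95
n = 11 (odd)
Middle value = 31

Median = 31


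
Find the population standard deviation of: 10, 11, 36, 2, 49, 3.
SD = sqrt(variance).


Mean = 18.5000
Variance = 312.9167
SD = sqrt(312.9167) = 17.6895

SD = 17.6895


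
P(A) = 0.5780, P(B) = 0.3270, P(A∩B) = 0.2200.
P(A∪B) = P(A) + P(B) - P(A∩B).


P(A∪B) = 0.5780 + 0.3270 - 0.2200
= 0.9050 - 0.2200
= 0.6850

P(A∪B) = 0.6850


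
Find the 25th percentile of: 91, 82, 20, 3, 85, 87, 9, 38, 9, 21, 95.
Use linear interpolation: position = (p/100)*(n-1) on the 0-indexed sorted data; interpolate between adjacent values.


Sorted: 3, 9, 9, 20, 21, 38, 82, 85, 87, 91, 95
n = 11
Index = 25/100 * 10 = 2.5000
Lower = data[2] = 9, Upper = data[3] = 20
P25 = 9 + 0.5000*(11) = 14.5000

P25 = 14.5000


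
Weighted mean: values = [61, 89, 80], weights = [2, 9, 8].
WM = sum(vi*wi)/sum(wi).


Numerator = 61*2 + 89*9 + 80*8 = 1563
Denominator = 2 + 9 + 8 = 19
WM = 1563/19 = 82.2632

WM = 82.2632


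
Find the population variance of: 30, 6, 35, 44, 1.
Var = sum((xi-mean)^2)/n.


Mean = 23.2000
Squared deviations: 46.2400, 295.8400, 139.2400, 432.6400, 492.8400
Sum = 1406.8000
Variance = 1406.8000/5 = 281.3600

Variance = 281.3600


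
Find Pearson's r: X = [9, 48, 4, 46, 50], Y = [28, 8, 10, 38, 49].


Mean X = 31.4000, Mean Y = 26.6000
SD X = 20.431348, SD Y = 15.844242
Cov = 139.560000
r = 139.560000/(20.431348*15.844242) = 0.4311

r = 0.4311


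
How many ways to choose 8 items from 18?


C(18,8) = 18!/(8! × 10!)
= 6402373705728000/(40320 × 3628800)
= 43758

C(18,8) = 43758


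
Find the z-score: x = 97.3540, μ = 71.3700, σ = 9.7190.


z = (97.3540 - 71.3700)/9.7190
= 25.9840/9.7190
= 2.6735

z = 2.6735


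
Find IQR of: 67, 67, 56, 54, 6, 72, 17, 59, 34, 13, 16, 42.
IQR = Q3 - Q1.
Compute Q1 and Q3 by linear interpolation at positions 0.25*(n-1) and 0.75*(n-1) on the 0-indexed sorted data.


Sorted: 6, 13, 16, 17, 34, 42, 54, 56, 59, 67, 67, 72
Q1 (25th %ile) = 16.7500
Q3 (75th %ile) = 61.0000
IQR = 61.0000 - 16.7500 = 44.2500

IQR = 44.2500


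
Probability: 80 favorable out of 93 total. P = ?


P = 80/93 = 0.8602

P = 0.8602


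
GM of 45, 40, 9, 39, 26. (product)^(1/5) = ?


Product = 45 × 40 × 9 × 39 × 26 = 16426800
GM = 16426800^(1/5) = 27.7403

GM = 27.7403


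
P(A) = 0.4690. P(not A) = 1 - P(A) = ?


P(not A) = 1 - 0.4690 = 0.5310

P(not A) = 0.5310


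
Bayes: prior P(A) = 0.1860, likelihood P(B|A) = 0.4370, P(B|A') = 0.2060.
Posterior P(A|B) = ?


P(B) = P(B|A)*P(A) + P(B|A')*P(A')
= 0.4370*0.1860 + 0.2060*0.8140
= 0.081282 + 0.167684 = 0.248966
P(A|B) = 0.081282/0.248966 = 0.3265

P(A|B) = 0.3265


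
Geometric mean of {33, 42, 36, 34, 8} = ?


Product = 33 × 42 × 36 × 34 × 8 = 13571712
GM = 13571712^(1/5) = 26.7010

GM = 26.7010


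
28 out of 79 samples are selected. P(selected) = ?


P = 28/79 = 0.3544

P = 0.3544


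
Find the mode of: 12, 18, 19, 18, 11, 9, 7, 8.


Frequencies: 7:1, 8:1, 9:1, 11:1, 12:1, 18:2, 19:1
Max frequency = 2
Mode = 18

Mode = 18


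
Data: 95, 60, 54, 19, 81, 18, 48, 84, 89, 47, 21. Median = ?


Sorted: 18, 19, 21, 47, 48, 54, 60, 81, 84, 89, 95
n = 11 (odd)
Middle value = 54

Median = 54


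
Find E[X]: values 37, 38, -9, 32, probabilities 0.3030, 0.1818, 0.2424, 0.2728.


E[X] = 37*0.3030 + 38*0.1818 - 9*0.2424 + 32*0.2728
= 11.2110 + 6.9084 - 2.1816 + 8.7296
= 24.6674

E[X] = 24.6674


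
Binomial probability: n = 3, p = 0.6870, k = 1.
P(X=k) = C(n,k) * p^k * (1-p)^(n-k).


C(3,1) = 3
p^1 = 0.687000
(1-p)^2 = 0.097969
P = 3 * 0.687000 * 0.097969 = 0.2019

P(X=1) = 0.2019


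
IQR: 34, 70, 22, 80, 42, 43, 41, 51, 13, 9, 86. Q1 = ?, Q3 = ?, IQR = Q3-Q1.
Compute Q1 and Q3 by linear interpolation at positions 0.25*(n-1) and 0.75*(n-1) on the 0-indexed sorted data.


Sorted: 9, 13, 22, 34, 41, 42, 43, 51, 70, 80, 86
Q1 (25th %ile) = 28.0000
Q3 (75th %ile) = 60.5000
IQR = 60.5000 - 28.0000 = 32.5000

IQR = 32.5000


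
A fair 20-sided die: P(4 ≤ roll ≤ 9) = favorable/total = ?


Favorable outcomes (4 ≤ roll ≤ 9): 6
Total outcomes = 20
P = 6/20 = 0.3000

P = 0.3000


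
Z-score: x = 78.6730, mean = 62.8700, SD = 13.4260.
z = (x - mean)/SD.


z = (78.6730 - 62.8700)/13.4260
= 15.8030/13.4260
= 1.1770

z = 1.1770


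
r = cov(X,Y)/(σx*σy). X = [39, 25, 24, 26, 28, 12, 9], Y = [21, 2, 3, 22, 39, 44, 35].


Mean X = 23.2857, Mean Y = 23.7143
SD X = 9.345958, SD Y = 15.507733
Cov = -59.632653
r = -59.632653/(9.345958*15.507733) = -0.4114

r = -0.4114


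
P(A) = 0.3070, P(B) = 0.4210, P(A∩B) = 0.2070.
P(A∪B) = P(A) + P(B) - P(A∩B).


P(A∪B) = 0.3070 + 0.4210 - 0.2070
= 0.7280 - 0.2070
= 0.5210

P(A∪B) = 0.5210


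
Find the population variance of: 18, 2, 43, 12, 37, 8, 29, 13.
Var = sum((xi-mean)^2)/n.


Mean = 20.2500
Squared deviations: 5.0625, 333.0625, 517.5625, 68.0625, 280.5625, 150.0625, 76.5625, 52.5625
Sum = 1483.5000
Variance = 1483.5000/8 = 185.4375

Variance = 185.4375


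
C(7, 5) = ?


C(7,5) = 7!/(5! × 2!)
= 5040/(120 × 2)
= 21

C(7,5) = 21


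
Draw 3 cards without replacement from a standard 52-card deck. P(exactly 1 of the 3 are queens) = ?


Hypergeometric: P(X=1) = C(4,1)·C(48,2) / C(52,3)
= 4 × 1128 / 22100
= 4512/22100 = 0.2042

P = 0.2042


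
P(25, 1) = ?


P(25,1) = 25!/24!
= 15511210043330985984000000/620448401733239439360000
= 25

P(25,1) = 25


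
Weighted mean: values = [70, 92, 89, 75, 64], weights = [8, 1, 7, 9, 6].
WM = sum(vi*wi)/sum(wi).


Numerator = 70*8 + 92*1 + 89*7 + 75*9 + 64*6 = 2334
Denominator = 8 + 1 + 7 + 9 + 6 = 31
WM = 2334/31 = 75.2903

WM = 75.2903


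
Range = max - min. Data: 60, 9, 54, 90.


Max = 90, Min = 9
Range = 90 - 9 = 81

Range = 81


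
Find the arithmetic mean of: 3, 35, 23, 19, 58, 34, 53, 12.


Sum = 3 + 35 + 23 + 19 + 58 + 34 + 53 + 12 = 237
n = 8
Mean = 237/8 = 29.6250

Mean = 29.6250


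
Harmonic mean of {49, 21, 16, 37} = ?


Sum of reciprocals = 1/49 + 1/21 + 1/16 + 1/37 = 0.157554
HM = 4/0.157554 = 25.3881

HM = 25.3881


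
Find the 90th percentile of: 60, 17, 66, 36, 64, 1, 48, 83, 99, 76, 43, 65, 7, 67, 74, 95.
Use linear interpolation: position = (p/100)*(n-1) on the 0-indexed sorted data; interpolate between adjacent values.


Sorted: 1, 7, 17, 36, 43, 48, 60, 64, 65, 66, 67, 74, 76, 83, 95, 99
n = 16
Index = 90/100 * 15 = 13.5000
Lower = data[13] = 83, Upper = data[14] = 95
P90 = 83 + 0.5000*(12) = 89.0000

P90 = 89.0000


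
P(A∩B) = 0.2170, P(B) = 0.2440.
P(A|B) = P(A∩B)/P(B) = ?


P(A|B) = 0.2170/0.2440 = 0.8893

P(A|B) = 0.8893


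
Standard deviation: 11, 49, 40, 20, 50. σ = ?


Mean = 34.0000
Variance = 248.4000
SD = sqrt(248.4000) = 15.7607

SD = 15.7607


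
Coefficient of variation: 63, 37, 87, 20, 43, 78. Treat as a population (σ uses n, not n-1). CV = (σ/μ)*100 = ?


Mean = 54.6667
SD = 23.4852
CV = (23.4852/54.6667)*100 = 42.9608%

CV = 42.9608%


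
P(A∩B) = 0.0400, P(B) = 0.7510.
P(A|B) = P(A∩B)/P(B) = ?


P(A|B) = 0.0400/0.7510 = 0.0533

P(A|B) = 0.0533


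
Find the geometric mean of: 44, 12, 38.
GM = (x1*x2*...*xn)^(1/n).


Product = 44 × 12 × 38 = 20064
GM = 20064^(1/3) = 27.1731

GM = 27.1731


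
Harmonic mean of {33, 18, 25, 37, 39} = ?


Sum of reciprocals = 1/33 + 1/18 + 1/25 + 1/37 + 1/39 = 0.178527
HM = 5/0.178527 = 28.0070

HM = 28.0070


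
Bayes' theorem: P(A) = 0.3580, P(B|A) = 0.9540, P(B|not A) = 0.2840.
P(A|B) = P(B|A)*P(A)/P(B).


P(B) = P(B|A)*P(A) + P(B|A')*P(A')
= 0.9540*0.3580 + 0.2840*0.6420
= 0.341532 + 0.182328 = 0.523860
P(A|B) = 0.341532/0.523860 = 0.6520

P(A|B) = 0.6520


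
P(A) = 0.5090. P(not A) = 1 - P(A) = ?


P(not A) = 1 - 0.5090 = 0.4910

P(not A) = 0.4910


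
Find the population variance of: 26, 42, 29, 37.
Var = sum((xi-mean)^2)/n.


Mean = 33.5000
Squared deviations: 56.2500, 72.2500, 20.2500, 12.2500
Sum = 161.0000
Variance = 161.0000/4 = 40.2500

Variance = 40.2500


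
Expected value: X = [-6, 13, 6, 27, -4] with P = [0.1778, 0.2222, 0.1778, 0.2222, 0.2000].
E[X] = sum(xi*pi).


E[X] = -6*0.1778 + 13*0.2222 + 6*0.1778 + 27*0.2222 - 4*0.2000
= -1.0668 + 2.8886 + 1.0668 + 5.9994 - 0.8000
= 8.0880

E[X] = 8.0880


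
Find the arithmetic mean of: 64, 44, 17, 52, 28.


Sum = 64 + 44 + 17 + 52 + 28 = 205
n = 5
Mean = 205/5 = 41.0000

Mean = 41.0000


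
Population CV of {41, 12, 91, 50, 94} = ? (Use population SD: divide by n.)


Mean = 57.6000
SD = 31.1551
CV = (31.1551/57.6000)*100 = 54.0887%

CV = 54.0887%


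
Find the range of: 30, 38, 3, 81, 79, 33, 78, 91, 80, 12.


Max = 91, Min = 3
Range = 91 - 3 = 88

Range = 88


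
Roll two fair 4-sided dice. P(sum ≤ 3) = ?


Total outcomes = 4×4 = 16
Favorable (sum ≤ 3): 3
P = 3/16 = 0.1875

P = 0.1875


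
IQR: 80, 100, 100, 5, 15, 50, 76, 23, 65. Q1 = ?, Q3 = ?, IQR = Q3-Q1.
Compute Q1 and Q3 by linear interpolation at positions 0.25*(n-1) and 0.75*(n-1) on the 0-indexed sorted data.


Sorted: 5, 15, 23, 50, 65, 76, 80, 100, 100
Q1 (25th %ile) = 23.0000
Q3 (75th %ile) = 80.0000
IQR = 80.0000 - 23.0000 = 57.0000

IQR = 57.0000


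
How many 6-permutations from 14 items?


P(14,6) = 14!/8!
= 87178291200/40320
= 2162160

P(14,6) = 2162160


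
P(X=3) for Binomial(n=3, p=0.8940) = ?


C(3,3) = 1
p^3 = 0.714517
(1-p)^0 = 1.000000
P = 1 * 0.714517 * 1.000000 = 0.7145

P(X=3) = 0.7145


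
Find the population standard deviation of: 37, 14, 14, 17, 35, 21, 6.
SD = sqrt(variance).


Mean = 20.5714
Variance = 112.8163
SD = sqrt(112.8163) = 10.6215

SD = 10.6215


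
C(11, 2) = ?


C(11,2) = 11!/(2! × 9!)
= 39916800/(2 × 362880)
= 55

C(11,2) = 55


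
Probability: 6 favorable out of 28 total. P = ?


P = 6/28 = 0.2143

P = 0.2143


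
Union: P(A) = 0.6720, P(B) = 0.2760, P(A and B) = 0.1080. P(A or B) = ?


P(A∪B) = 0.6720 + 0.2760 - 0.1080
= 0.9480 - 0.1080
= 0.8400

P(A∪B) = 0.8400


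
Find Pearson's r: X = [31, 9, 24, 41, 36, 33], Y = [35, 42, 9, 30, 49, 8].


Mean X = 29.0000, Mean Y = 28.8333
SD X = 10.311806, SD Y = 15.528647
Cov = -13.333333
r = -13.333333/(10.311806*15.528647) = -0.0833

r = -0.0833


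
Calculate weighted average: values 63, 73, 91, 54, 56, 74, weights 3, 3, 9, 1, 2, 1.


Numerator = 63*3 + 73*3 + 91*9 + 54*1 + 56*2 + 74*1 = 1467
Denominator = 3 + 3 + 9 + 1 + 2 + 1 = 19
WM = 1467/19 = 77.2105

WM = 77.2105


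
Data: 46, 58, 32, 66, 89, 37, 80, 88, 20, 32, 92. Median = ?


Sorted: 20, 32, 32, 37, 46, 58, 66, 80, 88, 89, 92
n = 11 (odd)
Middle value = 58

Median = 58


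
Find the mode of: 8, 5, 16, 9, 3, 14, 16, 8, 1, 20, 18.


Frequencies: 1:1, 3:1, 5:1, 8:2, 9:1, 14:1, 16:2, 18:1, 20:1
Max frequency = 2
Mode = 8, 16

Mode = 8, 16


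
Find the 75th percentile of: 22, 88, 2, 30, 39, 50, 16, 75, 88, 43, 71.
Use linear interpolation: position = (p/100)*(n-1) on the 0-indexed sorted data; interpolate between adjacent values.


Sorted: 2, 16, 22, 30, 39, 43, 50, 71, 75, 88, 88
n = 11
Index = 75/100 * 10 = 7.5000
Lower = data[7] = 71, Upper = data[8] = 75
P75 = 71 + 0.5000*(4) = 73.0000

P75 = 73.0000


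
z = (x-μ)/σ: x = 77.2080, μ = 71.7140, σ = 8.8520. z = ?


z = (77.2080 - 71.7140)/8.8520
= 5.4940/8.8520
= 0.6207

z = 0.6207


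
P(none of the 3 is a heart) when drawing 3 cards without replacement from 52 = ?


P(no hearts) = (39/52) × (38/51) × (37/50)
= 0.4135

P = 0.4135


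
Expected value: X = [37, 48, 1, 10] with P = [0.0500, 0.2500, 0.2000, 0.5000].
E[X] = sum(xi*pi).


E[X] = 37*0.0500 + 48*0.2500 + 1*0.2000 + 10*0.5000
= 1.8500 + 12.0000 + 0.2000 + 5.0000
= 19.0500

E[X] = 19.0500


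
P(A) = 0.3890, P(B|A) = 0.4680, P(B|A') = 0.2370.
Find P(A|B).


P(B) = P(B|A)*P(A) + P(B|A')*P(A')
= 0.4680*0.3890 + 0.2370*0.6110
= 0.182052 + 0.144807 = 0.326859
P(A|B) = 0.182052/0.326859 = 0.5570

P(A|B) = 0.5570


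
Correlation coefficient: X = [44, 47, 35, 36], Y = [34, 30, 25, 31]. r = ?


Mean X = 40.5000, Mean Y = 30.0000
SD X = 5.123475, SD Y = 3.240370
Cov = 9.250000
r = 9.250000/(5.123475*3.240370) = 0.5572

r = 0.5572


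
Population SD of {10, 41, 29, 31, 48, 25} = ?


Mean = 30.6667
Variance = 144.8889
SD = sqrt(144.8889) = 12.0370

SD = 12.0370


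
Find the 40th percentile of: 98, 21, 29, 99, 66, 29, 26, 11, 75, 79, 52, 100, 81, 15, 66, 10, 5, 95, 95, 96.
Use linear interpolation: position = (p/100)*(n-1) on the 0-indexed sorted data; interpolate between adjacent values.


Sorted: 5, 10, 11, 15, 21, 26, 29, 29, 52, 66, 66, 75, 79, 81, 95, 95, 96, 98, 99, 100
n = 20
Index = 40/100 * 19 = 7.6000
Lower = data[7] = 29, Upper = data[8] = 52
P40 = 29 + 0.6000*(23) = 42.8000

P40 = 42.8000


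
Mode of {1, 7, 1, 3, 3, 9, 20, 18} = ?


Frequencies: 1:2, 3:2, 7:1, 9:1, 18:1, 20:1
Max frequency = 2
Mode = 1, 3

Mode = 1, 3


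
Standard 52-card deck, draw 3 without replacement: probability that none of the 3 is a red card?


P(no red cards) = (26/52) × (25/51) × (24/50)
= 0.1176

P = 0.1176


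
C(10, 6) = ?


C(10,6) = 10!/(6! × 4!)
= 3628800/(720 × 24)
= 210

C(10,6) = 210


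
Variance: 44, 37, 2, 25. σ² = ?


Mean = 27.0000
Squared deviations: 289.0000, 100.0000, 625.0000, 4.0000
Sum = 1018.0000
Variance = 1018.0000/4 = 254.5000

Variance = 254.5000


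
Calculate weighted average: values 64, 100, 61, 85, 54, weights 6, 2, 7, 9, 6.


Numerator = 64*6 + 100*2 + 61*7 + 85*9 + 54*6 = 2100
Denominator = 6 + 2 + 7 + 9 + 6 = 30
WM = 2100/30 = 70.0000

WM = 70.0000


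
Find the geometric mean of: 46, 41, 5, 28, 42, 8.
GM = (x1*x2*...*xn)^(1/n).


Product = 46 × 41 × 5 × 28 × 42 × 8 = 88717440
GM = 88717440^(1/6) = 21.1187

GM = 21.1187


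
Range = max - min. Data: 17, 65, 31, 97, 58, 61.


Max = 97, Min = 17
Range = 97 - 17 = 80

Range = 80


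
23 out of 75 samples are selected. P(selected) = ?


P = 23/75 = 0.3067

P = 0.3067


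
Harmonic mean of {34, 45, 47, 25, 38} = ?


Sum of reciprocals = 1/34 + 1/45 + 1/47 + 1/25 + 1/38 = 0.139226
HM = 5/0.139226 = 35.9127

HM = 35.9127


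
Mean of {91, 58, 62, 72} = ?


Sum = 91 + 58 + 62 + 72 = 283
n = 4
Mean = 283/4 = 70.7500

Mean = 70.7500


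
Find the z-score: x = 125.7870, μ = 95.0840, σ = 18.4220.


z = (125.7870 - 95.0840)/18.4220
= 30.7030/18.4220
= 1.6666

z = 1.6666


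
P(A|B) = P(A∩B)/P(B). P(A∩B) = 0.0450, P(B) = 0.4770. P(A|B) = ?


P(A|B) = 0.0450/0.4770 = 0.0943

P(A|B) = 0.0943


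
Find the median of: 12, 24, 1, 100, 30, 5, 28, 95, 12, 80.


Sorted: 1, 5, 12, 12, 24, 28, 30, 80, 95, 100
n = 10 (even)
Middle values: 24 and 28
Median = (24+28)/2 = 26.0000

Median = 26.0000


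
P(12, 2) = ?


P(12,2) = 12!/10!
= 479001600/3628800
= 132

P(12,2) = 132


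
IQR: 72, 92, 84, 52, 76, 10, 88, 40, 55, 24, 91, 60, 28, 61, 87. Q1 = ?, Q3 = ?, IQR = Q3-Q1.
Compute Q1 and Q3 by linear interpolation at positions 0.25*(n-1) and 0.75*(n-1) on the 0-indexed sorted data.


Sorted: 10, 24, 28, 40, 52, 55, 60, 61, 72, 76, 84, 87, 88, 91, 92
Q1 (25th %ile) = 46.0000
Q3 (75th %ile) = 85.5000
IQR = 85.5000 - 46.0000 = 39.5000

IQR = 39.5000


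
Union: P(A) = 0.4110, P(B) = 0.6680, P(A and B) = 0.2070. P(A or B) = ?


P(A∪B) = 0.4110 + 0.6680 - 0.2070
= 1.0790 - 0.2070
= 0.8720

P(A∪B) = 0.8720


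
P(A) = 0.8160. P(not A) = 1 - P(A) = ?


P(not A) = 1 - 0.8160 = 0.1840

P(not A) = 0.1840


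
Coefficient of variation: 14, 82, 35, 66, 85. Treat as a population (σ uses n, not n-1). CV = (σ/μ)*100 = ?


Mean = 56.4000
SD = 27.6449
CV = (27.6449/56.4000)*100 = 49.0158%

CV = 49.0158%


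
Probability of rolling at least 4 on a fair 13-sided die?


Favorable outcomes (roll ≥ 4): 10
Total outcomes = 13
P = 10/13 = 0.7692

P = 0.7692


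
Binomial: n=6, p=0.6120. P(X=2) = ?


C(6,2) = 15
p^2 = 0.374544
(1-p)^4 = 0.022663
P = 15 * 0.374544 * 0.022663 = 0.1273

P(X=2) = 0.1273


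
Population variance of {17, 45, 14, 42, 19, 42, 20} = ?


Mean = 28.4286
Squared deviations: 130.6122, 274.6122, 208.1837, 184.1837, 88.8980, 184.1837, 71.0408
Sum = 1141.7143
Variance = 1141.7143/7 = 163.1020

Variance = 163.1020


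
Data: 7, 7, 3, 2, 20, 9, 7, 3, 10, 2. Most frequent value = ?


Frequencies: 2:2, 3:2, 7:3, 9:1, 10:1, 20:1
Max frequency = 3
Mode = 7

Mode = 7


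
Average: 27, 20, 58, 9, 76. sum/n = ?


Sum = 27 + 20 + 58 + 9 + 76 = 190
n = 5
Mean = 190/5 = 38.0000

Mean = 38.0000


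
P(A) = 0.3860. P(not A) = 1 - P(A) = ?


P(not A) = 1 - 0.3860 = 0.6140

P(not A) = 0.6140


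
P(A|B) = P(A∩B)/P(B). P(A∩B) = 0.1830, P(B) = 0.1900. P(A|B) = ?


P(A|B) = 0.1830/0.1900 = 0.9632

P(A|B) = 0.9632


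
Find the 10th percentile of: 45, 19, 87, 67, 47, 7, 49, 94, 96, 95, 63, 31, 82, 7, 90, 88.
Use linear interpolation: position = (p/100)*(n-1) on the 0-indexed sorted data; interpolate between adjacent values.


Sorted: 7, 7, 19, 31, 45, 47, 49, 63, 67, 82, 87, 88, 90, 94, 95, 96
n = 16
Index = 10/100 * 15 = 1.5000
Lower = data[1] = 7, Upper = data[2] = 19
P10 = 7 + 0.5000*(12) = 13.0000

P10 = 13.0000


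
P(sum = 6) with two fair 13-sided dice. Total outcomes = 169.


Total outcomes = 13×13 = 169
Favorable (sum = 6): 5
P = 5/169 = 0.0296

P = 0.0296


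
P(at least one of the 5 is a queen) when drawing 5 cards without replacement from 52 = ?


P(at least one) = 1 - P(none)
P(none) = (48/52) × (47/51) × (46/50) × (45/49) × (44/48) = 0.658842
P(at least one) = 1 - 0.658842 = 0.3412

P = 0.3412


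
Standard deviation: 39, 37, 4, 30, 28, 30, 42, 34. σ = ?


Mean = 30.5000
Variance = 121.0000
SD = sqrt(121.0000) = 11.0000

SD = 11.0000


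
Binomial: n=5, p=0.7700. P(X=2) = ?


C(5,2) = 10
p^2 = 0.592900
(1-p)^3 = 0.012167
P = 10 * 0.592900 * 0.012167 = 0.0721

P(X=2) = 0.0721


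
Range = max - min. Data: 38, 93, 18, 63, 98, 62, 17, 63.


Max = 98, Min = 17
Range = 98 - 17 = 81

Range = 81


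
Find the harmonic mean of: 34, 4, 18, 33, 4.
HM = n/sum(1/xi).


Sum of reciprocals = 1/34 + 1/4 + 1/18 + 1/33 + 1/4 = 0.615270
HM = 5/0.615270 = 8.1265

HM = 8.1265


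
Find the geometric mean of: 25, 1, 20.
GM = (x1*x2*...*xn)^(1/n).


Product = 25 × 1 × 20 = 500
GM = 500^(1/3) = 7.9370

GM = 7.9370


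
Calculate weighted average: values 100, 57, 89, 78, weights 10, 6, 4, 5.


Numerator = 100*10 + 57*6 + 89*4 + 78*5 = 2088
Denominator = 10 + 6 + 4 + 5 = 25
WM = 2088/25 = 83.5200

WM = 83.5200


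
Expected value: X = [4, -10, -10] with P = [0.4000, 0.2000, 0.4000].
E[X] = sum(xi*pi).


E[X] = 4*0.4000 - 10*0.2000 - 10*0.4000
= 1.6000 - 2.0000 - 4.0000
= -4.4000

E[X] = -4.4000


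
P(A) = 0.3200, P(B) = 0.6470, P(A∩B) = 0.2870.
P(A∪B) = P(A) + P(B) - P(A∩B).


P(A∪B) = 0.3200 + 0.6470 - 0.2870
= 0.9670 - 0.2870
= 0.6800

P(A∪B) = 0.6800


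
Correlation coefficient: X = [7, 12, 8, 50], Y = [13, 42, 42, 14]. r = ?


Mean X = 19.2500, Mean Y = 27.7500
SD X = 17.851821, SD Y = 14.254385
Cov = -126.437500
r = -126.437500/(17.851821*14.254385) = -0.4969

r = -0.4969


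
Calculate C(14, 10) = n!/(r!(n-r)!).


C(14,10) = 14!/(10! × 4!)
= 87178291200/(3628800 × 24)
= 1001

C(14,10) = 1001


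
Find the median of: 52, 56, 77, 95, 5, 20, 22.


Sorted: 5, 20, 22, 52, 56, 77, 95
n = 7 (odd)
Middle value = 52

Median = 52


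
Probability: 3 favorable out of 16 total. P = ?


P = 3/16 = 0.1875

P = 0.1875


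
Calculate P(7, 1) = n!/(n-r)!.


P(7,1) = 7!/6!
= 5040/720
= 7

P(7,1) = 7


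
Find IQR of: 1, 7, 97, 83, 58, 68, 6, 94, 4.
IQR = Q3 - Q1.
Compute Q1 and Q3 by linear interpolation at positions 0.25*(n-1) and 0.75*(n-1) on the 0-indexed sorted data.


Sorted: 1, 4, 6, 7, 58, 68, 83, 94, 97
Q1 (25th %ile) = 6.0000
Q3 (75th %ile) = 83.0000
IQR = 83.0000 - 6.0000 = 77.0000

IQR = 77.0000


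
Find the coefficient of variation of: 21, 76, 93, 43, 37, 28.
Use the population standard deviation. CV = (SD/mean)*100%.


Mean = 49.6667
SD = 26.0363
CV = (26.0363/49.6667)*100 = 52.4221%

CV = 52.4221%


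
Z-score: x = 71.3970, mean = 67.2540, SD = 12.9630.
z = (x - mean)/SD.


z = (71.3970 - 67.2540)/12.9630
= 4.1430/12.9630
= 0.3196

z = 0.3196


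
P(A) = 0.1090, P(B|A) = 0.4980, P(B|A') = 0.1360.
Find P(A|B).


P(B) = P(B|A)*P(A) + P(B|A')*P(A')
= 0.4980*0.1090 + 0.1360*0.8910
= 0.054282 + 0.121176 = 0.175458
P(A|B) = 0.054282/0.175458 = 0.3094

P(A|B) = 0.3094


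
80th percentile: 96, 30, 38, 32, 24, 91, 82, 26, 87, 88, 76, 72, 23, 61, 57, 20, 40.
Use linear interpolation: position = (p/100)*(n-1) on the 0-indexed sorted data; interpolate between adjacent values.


Sorted: 20, 23, 24, 26, 30, 32, 38, 40, 57, 61, 72, 76, 82, 87, 88, 91, 96
n = 17
Index = 80/100 * 16 = 12.8000
Lower = data[12] = 82, Upper = data[13] = 87
P80 = 82 + 0.8000*(5) = 86.0000

P80 = 86.0000
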